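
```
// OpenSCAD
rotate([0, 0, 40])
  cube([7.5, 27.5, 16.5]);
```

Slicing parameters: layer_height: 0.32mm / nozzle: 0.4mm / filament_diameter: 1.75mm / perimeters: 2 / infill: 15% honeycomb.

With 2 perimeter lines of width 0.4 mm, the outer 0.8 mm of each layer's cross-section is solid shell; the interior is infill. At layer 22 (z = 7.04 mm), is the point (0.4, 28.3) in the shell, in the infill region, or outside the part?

At z = 7.04 mm: the 7.5×27.5 cube contributes its full rectangle; (whole slice rotated 40° about Z — lengths, areas and connectivity unchanged). Overall, the cross-section is a single solid region. Undo the 40° rotation: the query point maps to (18.497, 21.422) in the un-rotated model frame. The nearest boundary edge runs (7.50, 0.00)→(7.50, 27.50); distance from the point to it = 11.00 mm. The point is not inside any of the regions above, so it lies outside the cross-section (11.00 mm from the nearest boundary).

outside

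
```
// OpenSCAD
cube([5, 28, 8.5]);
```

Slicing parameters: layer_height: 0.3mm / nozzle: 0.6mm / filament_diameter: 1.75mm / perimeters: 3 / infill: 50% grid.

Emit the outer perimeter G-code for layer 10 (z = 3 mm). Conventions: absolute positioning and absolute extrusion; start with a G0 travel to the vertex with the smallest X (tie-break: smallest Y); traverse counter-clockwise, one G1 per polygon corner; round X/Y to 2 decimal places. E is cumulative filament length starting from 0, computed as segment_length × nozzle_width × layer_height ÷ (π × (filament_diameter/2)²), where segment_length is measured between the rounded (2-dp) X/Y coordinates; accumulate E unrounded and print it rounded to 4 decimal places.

At z = 3 mm: the 5×28 cube contributes its full rectangle. The outline is a single polygon with 4 vertices. Extrusion per mm of travel: 0.6 × 0.3 / (π × 0.875²) = 0.074835. Accumulating E over each segment gives final E = 4.9391.

G0 X0.00 Y0.00 Z3.00
G1 X5.00 Y0.00 E0.3742
G1 X5.00 Y28.00 E2.4696
G1 X0.00 Y28.00 E2.8437
G1 X0.00 Y0.00 E4.9391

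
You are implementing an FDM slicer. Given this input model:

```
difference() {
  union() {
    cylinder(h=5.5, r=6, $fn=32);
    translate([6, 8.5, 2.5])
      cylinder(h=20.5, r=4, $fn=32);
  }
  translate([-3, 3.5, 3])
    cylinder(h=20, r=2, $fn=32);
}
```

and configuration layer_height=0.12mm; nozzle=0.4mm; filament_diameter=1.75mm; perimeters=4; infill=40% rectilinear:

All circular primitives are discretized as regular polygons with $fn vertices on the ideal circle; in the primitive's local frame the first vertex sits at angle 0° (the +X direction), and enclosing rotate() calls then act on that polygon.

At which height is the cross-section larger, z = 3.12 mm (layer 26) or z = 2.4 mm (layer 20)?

Layer 26 (z = 3.12): the r=6 cylinder contributes a regular 32-gon of circumradius 6 (area = (32/2)·6.000²·sin(360°/32) = 112.37 mm²); the cylinder at (6, 8.5): section is a regular 32-gon, circumradius r=4 (area = (32/2)·4.000²·sin(360°/32) = 49.94 mm²); Merging all regions: the 2 present regions are separate (no shared area or edge), so areas and boundary lengths simply add and each stays a separate island — area = 162.32 mm²; the r=2 cylinder at (-3, 3.5) gives a regular 32-gon of circumradius 2 (constant along its height) (area = (32/2)·2.000²·sin(360°/32) = 12.49 mm²); Subtracting the remaining from the first: starting from that combined region (162.32 mm²), the r=2 cylinder at (-3, 3.5) partially overlaps it — only the 11.03 mm² overlap (of its 12.49 mm²) is removed, clipping the outline — area = 151.28 mm². So its area = 151.28 mm². Layer 20 (z = 2.4): the cylinder: section is a regular 32-gon, circumradius r=6 (area = (32/2)·6.000²·sin(360°/32) = 112.37 mm²); the cylinder at (6, 8.5) is absent (z outside [2.5, 23]); Taking the union: only the r=6 cylinder is present, so the union is just that shape — area = 112.37 mm²; the cylinder at (-3, 3.5) is absent (z outside [3, 23]); Subtracting the remaining from the first: none of the subtracted shapes is present at this height, so the result so far is unchanged — area = 112.37 mm². So its area = 112.37 mm². Layer 26 is larger (151.28 vs 112.37 mm²).

layer 26 (z = 3.12 mm)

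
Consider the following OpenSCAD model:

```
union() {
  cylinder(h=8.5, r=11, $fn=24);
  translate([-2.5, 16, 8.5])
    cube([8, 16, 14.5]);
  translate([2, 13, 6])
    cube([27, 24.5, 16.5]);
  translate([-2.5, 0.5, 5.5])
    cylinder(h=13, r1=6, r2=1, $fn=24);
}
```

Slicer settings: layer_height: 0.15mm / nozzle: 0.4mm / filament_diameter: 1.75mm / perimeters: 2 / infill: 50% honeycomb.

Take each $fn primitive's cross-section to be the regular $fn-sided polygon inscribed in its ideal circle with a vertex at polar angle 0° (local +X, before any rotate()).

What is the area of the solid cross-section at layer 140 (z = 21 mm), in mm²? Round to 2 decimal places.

733.50 mm²

At z = 21 mm: the cylinder is not intersected at this z (z outside [0, 8.5]); the 8×16 cube at (-2.5, 16) contributes its full rectangle (area 128.00 mm²); the cube at (2, 13) (footprint 27×24.5) is included at this height (area 661.50 mm²); the cone at (-2.5, 0.5) is absent (z outside [5.5, 18.5]); Combining (union): the regions partially overlap — summed areas 789.50 mm² minus the doubly-counted overlap 56.00 mm² gives 733.50 mm² — area = 733.50 mm². Overall, the cross-section is a single solid region. Net area = 733.50 mm².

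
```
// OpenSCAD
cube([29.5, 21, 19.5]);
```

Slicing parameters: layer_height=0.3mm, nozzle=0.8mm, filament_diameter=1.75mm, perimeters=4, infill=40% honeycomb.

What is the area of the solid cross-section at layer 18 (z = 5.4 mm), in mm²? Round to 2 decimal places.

619.50 mm²

At z = 5.4 mm: the 29.5×21 cube contributes its full rectangle (area 619.50 mm²). Overall, the cross-section is a single solid region. Net area = 619.50 mm².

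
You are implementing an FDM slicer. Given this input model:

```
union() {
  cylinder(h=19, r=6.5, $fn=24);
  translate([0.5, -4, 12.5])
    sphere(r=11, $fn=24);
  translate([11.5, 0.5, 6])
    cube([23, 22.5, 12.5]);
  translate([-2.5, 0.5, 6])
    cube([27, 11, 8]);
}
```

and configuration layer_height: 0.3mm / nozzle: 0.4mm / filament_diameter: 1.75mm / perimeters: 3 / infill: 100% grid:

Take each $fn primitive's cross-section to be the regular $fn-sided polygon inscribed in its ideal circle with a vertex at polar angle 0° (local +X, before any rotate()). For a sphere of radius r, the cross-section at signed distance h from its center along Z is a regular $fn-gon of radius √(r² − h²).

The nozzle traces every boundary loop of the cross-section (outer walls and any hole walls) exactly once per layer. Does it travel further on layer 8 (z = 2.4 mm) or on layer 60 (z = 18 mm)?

Layer 8 (z = 2.4): the cylinder: section is a regular 24-gon, circumradius r=6.5 (perimeter = 2·24·6.500·sin(180°/24) = 40.72 mm); the r=11 sphere at (0.5, -4) contributes a regular 24-gon of circumradius √(11²−10.1²) = 4.358 (perimeter = 2·24·4.358·sin(180°/24) = 27.30 mm); the cube at (11.5, 0.5) is absent (z outside [6, 18.5]); the cube at (-2.5, 0.5) is not intersected at this z (z outside [6, 14]); Combining (union): the regions partially overlap (shared area 46.00 mm²), so the edge portions inside another operand are dropped and the merged outline is re-measured after clipping — boundary = 43.38 mm. So its perimeter = 43.38 mm. Layer 60 (z = 18): the cylinder: section is a regular 24-gon, circumradius r=6.5 (perimeter = 2·24·6.500·sin(180°/24) = 40.72 mm); the r=11 sphere at (0.5, -4) slices to a regular 24-gon of circumradius 9.526 (√(r²−h²) with h=5.5 from center) (perimeter = 2·24·9.526·sin(180°/24) = 59.68 mm); the cube at (11.5, 0.5) (footprint 23×22.5) is included at this height (perimeter 91.00 mm); the cube at (-2.5, 0.5) is not intersected at this z (z outside [6, 14]); Taking the union: the regions partially overlap (shared area 123.56 mm²), so the edge portions inside another operand are dropped and the merged outline is re-measured after clipping — boundary = 151.70 mm. So its perimeter = 151.70 mm. Layer 60 is larger (151.70 vs 43.38 mm).

layer 60 (z = 18 mm)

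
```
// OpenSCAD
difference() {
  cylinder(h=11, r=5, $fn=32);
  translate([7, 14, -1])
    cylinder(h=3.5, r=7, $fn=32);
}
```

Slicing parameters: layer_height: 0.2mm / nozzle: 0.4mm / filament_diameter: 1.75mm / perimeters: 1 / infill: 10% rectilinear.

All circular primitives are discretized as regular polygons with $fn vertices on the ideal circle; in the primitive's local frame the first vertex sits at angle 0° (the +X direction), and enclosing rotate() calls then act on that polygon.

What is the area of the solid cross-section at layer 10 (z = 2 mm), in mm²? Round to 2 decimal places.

At z = 2 mm: the cylinder: section is a regular 32-gon, circumradius r=5 (area = (32/2)·5.000²·sin(360°/32) = 78.04 mm²); the r=7 cylinder at (7, 14) contributes a regular 32-gon of circumradius 7 (area = (32/2)·7.000²·sin(360°/32) = 152.95 mm²); Subtracting the remaining from the first: starting from the r=5 cylinder (78.04 mm²), the r=7 cylinder at (7, 14) misses the remaining region (no effect) — area = 78.04 mm². Overall, the cross-section is a single solid region. Net area = 78.04 mm².

78.04 mm²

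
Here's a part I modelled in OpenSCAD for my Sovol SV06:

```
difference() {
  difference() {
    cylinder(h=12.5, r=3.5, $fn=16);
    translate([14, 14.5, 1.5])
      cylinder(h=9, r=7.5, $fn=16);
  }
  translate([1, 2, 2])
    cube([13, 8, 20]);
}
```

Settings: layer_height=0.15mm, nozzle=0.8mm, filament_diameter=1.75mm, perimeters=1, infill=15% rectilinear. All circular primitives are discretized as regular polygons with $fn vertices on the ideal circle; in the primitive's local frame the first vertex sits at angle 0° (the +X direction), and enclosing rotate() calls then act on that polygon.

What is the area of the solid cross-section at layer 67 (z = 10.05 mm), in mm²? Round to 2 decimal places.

At z = 10.05 mm: the r=3.5 cylinder contributes a regular 16-gon of circumradius 3.5 (area = (16/2)·3.500²·sin(360°/16) = 37.50 mm²); the r=7.5 cylinder at (14, 14.5) gives a regular 16-gon of circumradius 7.5 (constant along its height) (area = (16/2)·7.500²·sin(360°/16) = 172.21 mm²); After the difference (first − rest): starting from the r=3.5 cylinder (37.50 mm²), the r=7.5 cylinder at (14, 14.5) misses the remaining region (no effect) — area = 37.50 mm²; the 13×8 cube at (1, 2) contributes its full rectangle (area 104.00 mm²); Taking the first minus the rest: starting from the result so far (37.50 mm²), the 13×8 cube at (1, 2) partially overlaps it — only the 1.48 mm² overlap (of its 104.00 mm²) is removed, clipping the outline — area = 36.03 mm². Overall, the cross-section is a single solid region. Net area = 36.03 mm².

36.03 mm²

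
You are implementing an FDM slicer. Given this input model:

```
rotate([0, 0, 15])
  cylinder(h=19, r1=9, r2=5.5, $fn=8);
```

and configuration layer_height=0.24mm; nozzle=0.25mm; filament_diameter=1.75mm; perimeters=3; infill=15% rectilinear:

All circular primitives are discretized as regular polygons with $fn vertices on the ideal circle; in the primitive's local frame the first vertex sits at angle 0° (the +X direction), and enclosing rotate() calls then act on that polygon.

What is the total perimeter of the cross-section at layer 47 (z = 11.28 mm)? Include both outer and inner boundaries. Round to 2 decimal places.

At z = 11.28 mm: the cone: at t=0.594 of its height the radius interpolates to r₁+(r₂−r₁)t = 6.922, giving a regular 8-gon of that circumradius (perimeter = 2·8·6.922·sin(180°/8) = 42.38 mm); (rotated 15° about Z; rotation is an isometry so areas/perimeters/island counts are preserved). Overall, the cross-section is a single solid region. Total boundary length (outer) = 42.38 mm.

42.38 mm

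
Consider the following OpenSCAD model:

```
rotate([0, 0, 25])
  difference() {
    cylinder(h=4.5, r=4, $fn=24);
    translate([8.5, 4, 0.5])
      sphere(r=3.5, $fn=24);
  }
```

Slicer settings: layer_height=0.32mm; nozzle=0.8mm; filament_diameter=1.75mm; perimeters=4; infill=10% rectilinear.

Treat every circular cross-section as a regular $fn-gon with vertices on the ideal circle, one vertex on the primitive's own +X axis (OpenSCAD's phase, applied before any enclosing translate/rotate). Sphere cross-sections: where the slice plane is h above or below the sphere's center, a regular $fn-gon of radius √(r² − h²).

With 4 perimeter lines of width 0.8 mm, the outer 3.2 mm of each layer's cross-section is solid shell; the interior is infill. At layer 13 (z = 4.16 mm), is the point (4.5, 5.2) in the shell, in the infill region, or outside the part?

At z = 4.16 mm: the r=4 cylinder contributes a regular 24-gon of circumradius 4; the sphere at (8.5, 4) does not reach this height (|z−center|=3.660 > r=3.5); Subtracting the remaining from the first: none of the subtracted shapes is present at this height, so the r=4 cylinder is unchanged — 1 connected region; (rotated 25° about Z; rotation is an isometry so areas/perimeters/island counts are preserved). Overall, the cross-section is a single solid region. Undo the 25° rotation: the query point maps to (6.276, 2.811) in the un-rotated model frame. The nearest boundary edge runs (3.86, 1.04)→(3.46, 2.00); distance from the point to it = 2.91 mm. The point is not inside any of the regions above, so it lies outside the cross-section (2.91 mm from the nearest boundary).

outside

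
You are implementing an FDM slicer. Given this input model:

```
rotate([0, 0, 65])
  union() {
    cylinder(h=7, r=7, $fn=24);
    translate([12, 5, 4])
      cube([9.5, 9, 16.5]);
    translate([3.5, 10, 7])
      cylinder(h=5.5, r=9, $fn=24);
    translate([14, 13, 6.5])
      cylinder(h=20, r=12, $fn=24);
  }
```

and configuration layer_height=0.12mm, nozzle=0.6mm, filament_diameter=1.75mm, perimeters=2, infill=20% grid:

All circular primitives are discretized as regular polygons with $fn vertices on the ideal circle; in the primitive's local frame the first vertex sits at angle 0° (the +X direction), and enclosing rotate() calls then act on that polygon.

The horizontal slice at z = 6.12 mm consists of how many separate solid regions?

At z = 6.12 mm: the r=7 cylinder contributes a regular 24-gon of circumradius 7; the cube at (12, 5) is present — its section is the full 9.5×9 rectangle; the cylinder at (3.5, 10) does not reach this height (z outside [7, 12.5]); the cylinder at (14, 13) does not reach this height (z outside [6.5, 26.5]); Merging all regions: the 2 present regions are separate (no shared area or edge), so areas and boundary lengths simply add and each stays a separate island — 2 connected regions; (whole slice rotated 65° about Z — lengths, areas and connectivity unchanged). The result has 2 disconnected regions.

2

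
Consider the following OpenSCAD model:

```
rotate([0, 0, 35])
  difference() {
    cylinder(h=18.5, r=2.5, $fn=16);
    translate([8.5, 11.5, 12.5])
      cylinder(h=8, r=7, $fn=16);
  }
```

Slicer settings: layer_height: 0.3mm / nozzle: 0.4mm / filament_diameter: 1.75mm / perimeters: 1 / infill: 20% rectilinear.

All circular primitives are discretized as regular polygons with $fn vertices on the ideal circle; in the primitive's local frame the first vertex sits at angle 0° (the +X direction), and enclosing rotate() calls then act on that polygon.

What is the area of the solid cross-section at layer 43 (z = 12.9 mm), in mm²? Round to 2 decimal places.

At z = 12.9 mm: the r=2.5 cylinder contributes a regular 16-gon of circumradius 2.5 (area = (16/2)·2.500²·sin(360°/16) = 19.13 mm²); the cylinder at (8.5, 11.5): section is a regular 16-gon, circumradius r=7 (area = (16/2)·7.000²·sin(360°/16) = 150.01 mm²); Taking the first minus the rest: starting from the r=2.5 cylinder (19.13 mm²), the r=7 cylinder at (8.5, 11.5) misses the remaining region (no effect) — area = 19.13 mm²; (rotated 35° about Z; rotation is an isometry so areas/perimeters/island counts are preserved). Overall, the cross-section is a single solid region. Net area = 19.13 mm².

19.13 mm²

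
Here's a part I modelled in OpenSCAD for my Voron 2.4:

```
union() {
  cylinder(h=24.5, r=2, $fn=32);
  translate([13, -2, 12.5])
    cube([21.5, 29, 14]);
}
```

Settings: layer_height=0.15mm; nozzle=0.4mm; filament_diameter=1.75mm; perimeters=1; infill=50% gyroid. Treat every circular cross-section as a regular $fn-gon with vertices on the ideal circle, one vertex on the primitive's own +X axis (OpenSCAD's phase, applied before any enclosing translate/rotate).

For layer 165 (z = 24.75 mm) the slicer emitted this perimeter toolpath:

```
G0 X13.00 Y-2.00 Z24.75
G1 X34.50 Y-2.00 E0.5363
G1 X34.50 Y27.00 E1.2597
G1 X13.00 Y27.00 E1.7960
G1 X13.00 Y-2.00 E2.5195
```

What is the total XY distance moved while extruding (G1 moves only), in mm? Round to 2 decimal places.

101.00 mm

Sum the Euclidean lengths of each G1 segment: total = 101.00 mm.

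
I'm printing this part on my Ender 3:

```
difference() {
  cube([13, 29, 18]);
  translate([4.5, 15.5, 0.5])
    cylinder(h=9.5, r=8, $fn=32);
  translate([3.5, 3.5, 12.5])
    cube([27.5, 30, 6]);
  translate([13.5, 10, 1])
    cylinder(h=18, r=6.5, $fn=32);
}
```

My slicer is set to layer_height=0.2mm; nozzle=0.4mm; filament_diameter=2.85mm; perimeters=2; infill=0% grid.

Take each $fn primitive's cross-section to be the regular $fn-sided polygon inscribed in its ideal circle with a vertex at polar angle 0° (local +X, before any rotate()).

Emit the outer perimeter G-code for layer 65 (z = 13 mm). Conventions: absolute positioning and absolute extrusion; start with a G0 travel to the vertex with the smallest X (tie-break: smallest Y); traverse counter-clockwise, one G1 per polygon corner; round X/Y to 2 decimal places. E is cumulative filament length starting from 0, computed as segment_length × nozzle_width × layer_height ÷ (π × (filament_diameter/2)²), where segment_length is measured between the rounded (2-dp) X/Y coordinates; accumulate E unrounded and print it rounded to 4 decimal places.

G0 X0.00 Y0.00 Z13.00
G1 X13.00 Y0.00 E0.1630
G1 X13.00 Y3.50 E0.2069
G1 X3.50 Y3.50 E0.3260
G1 X3.50 Y29.00 E0.6458
G1 X0.00 Y29.00 E0.6897
G1 X0.00 Y0.00 E1.0534

At z = 13 mm: the cube (footprint 13×29) is included at this height; the cylinder at (4.5, 15.5) does not reach this height (z outside [0.5, 10]); the cube at (3.5, 3.5) (footprint 27.5×30) is included at this height; the cylinder at (13.5, 10): section is a regular 32-gon, circumradius r=6.5; Taking the first minus the rest: starting from the 13×29 cube, the 27.5×30 cube at (3.5, 3.5) partially overlaps it — only the 242.25 mm² overlap (of its 825.00 mm²) is removed, clipping the outline; the r=6.5 cylinder at (13.5, 10) misses the remaining region (no effect) — 1 connected region. The outline is a single polygon with 6 vertices. Extrusion per mm of travel: 0.4 × 0.2 / (π × 1.425²) = 0.012540. Accumulating E over each segment gives final E = 1.0534.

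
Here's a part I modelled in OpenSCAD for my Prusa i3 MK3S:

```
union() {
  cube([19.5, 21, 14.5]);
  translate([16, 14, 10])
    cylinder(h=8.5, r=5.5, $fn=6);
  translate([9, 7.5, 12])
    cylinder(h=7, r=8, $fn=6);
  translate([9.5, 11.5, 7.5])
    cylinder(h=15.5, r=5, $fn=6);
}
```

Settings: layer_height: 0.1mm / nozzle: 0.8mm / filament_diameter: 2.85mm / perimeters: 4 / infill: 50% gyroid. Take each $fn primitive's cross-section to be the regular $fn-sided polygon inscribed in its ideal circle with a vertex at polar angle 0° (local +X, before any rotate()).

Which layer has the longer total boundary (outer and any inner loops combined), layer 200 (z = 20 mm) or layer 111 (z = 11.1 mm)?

layer 111 (z = 11.1 mm)

Layer 200 (z = 20): the cube is not intersected at this z (z outside [0, 14.5]); the cylinder at (16, 14) is not intersected at this z (z outside [10, 18.5]); the cylinder at (9, 7.5) is absent (z outside [12, 19]); the r=5 cylinder at (9.5, 11.5) gives a regular 6-gon of circumradius 5 (constant along its height) (perimeter = 2·6·5.000·sin(180°/6) = 30.00 mm); Combining (union): only the r=5 cylinder at (9.5, 11.5) is present, so the union is just that shape — boundary = 30.00 mm. So its perimeter = 30.00 mm. Layer 111 (z = 11.1): the 19.5×21 cube contributes its full rectangle (perimeter 81.00 mm); the cylinder at (16, 14): section is a regular 6-gon, circumradius r=5.5 (perimeter = 2·6·5.500·sin(180°/6) = 33.00 mm); the cylinder at (9, 7.5) does not reach this height (z outside [12, 19]); the cylinder at (9.5, 11.5): section is a regular 6-gon, circumradius r=5 (perimeter = 2·6·5.000·sin(180°/6) = 30.00 mm); Taking the union: the regions partially overlap (shared area 136.62 mm²), so the edge portions inside another operand are dropped and the merged outline is re-measured after clipping — boundary = 82.07 mm. So its perimeter = 82.07 mm. Layer 111 is larger (82.07 vs 30.00 mm).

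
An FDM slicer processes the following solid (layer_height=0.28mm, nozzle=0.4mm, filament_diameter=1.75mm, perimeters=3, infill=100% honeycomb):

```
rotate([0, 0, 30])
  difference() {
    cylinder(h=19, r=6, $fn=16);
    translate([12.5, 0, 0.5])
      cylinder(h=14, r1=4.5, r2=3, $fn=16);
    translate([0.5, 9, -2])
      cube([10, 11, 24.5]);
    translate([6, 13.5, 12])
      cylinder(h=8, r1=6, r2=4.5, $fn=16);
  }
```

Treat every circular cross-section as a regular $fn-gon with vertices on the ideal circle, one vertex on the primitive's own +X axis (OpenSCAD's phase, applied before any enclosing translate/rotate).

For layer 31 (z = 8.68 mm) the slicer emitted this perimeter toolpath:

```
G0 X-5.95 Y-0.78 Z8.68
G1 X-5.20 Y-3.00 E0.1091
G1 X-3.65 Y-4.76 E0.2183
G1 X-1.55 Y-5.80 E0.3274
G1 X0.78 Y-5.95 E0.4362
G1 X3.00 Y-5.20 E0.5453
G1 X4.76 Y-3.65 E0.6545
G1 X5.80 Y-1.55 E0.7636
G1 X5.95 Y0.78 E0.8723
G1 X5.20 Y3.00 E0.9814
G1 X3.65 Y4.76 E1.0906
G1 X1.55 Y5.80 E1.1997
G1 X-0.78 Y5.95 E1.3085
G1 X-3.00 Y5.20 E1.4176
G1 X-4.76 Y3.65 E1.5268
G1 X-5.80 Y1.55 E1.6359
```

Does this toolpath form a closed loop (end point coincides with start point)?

no

Start point (G0): (-5.95, -0.78). End point (last G1): the path does not return to the start — open.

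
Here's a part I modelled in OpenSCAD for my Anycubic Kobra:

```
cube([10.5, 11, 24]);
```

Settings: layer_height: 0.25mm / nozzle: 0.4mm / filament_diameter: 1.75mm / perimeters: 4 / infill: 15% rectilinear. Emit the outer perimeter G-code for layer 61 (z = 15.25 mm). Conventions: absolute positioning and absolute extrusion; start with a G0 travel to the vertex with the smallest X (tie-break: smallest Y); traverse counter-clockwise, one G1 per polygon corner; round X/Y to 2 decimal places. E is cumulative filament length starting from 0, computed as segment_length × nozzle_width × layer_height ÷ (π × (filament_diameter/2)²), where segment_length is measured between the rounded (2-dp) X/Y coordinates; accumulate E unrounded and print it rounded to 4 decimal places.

At z = 15.25 mm: the cube is present — its section is the full 10.5×11 rectangle. The outline is a single polygon with 4 vertices. Extrusion per mm of travel: 0.4 × 0.25 / (π × 0.875²) = 0.041575. Accumulating E over each segment gives final E = 1.7877.

G0 X0.00 Y0.00 Z15.25
G1 X10.50 Y0.00 E0.4365
G1 X10.50 Y11.00 E0.8939
G1 X0.00 Y11.00 E1.3304
G1 X0.00 Y0.00 E1.7877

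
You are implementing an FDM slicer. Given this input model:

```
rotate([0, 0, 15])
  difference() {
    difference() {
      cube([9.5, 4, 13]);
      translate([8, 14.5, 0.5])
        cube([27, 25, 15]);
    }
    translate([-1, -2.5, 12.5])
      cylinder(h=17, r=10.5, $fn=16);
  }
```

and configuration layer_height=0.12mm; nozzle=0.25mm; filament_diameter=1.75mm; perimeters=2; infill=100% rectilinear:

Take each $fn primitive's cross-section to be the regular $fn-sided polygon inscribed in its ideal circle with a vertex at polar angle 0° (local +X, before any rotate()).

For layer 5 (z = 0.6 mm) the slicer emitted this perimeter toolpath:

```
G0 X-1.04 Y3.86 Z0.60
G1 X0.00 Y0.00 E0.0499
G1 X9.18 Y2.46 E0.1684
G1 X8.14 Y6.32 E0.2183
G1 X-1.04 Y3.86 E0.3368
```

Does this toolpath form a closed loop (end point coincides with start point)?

Start point (G0): (-1.04, 3.86). End point (last G1): the path returns to the start — closed.

yes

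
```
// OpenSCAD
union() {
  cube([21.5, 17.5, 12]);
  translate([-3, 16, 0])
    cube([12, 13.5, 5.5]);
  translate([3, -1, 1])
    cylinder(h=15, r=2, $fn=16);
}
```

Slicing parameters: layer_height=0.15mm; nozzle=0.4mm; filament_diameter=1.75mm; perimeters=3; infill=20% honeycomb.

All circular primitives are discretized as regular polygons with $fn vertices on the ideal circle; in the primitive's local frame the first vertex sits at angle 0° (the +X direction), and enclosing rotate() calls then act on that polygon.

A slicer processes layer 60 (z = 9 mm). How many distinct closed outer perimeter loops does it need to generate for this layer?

1

At z = 9 mm: the 21.5×17.5 cube contributes its full rectangle; the cube at (-3, 16) is not intersected at this z (z outside [0, 5.5]); the r=2 cylinder at (3, -1) gives a regular 16-gon of circumradius 2 (constant along its height); Merging all regions: the regions partially overlap (shared area 2.35 mm²), so overlapping operands fuse into one piece — 1 connected region. The result has 1 disconnected region.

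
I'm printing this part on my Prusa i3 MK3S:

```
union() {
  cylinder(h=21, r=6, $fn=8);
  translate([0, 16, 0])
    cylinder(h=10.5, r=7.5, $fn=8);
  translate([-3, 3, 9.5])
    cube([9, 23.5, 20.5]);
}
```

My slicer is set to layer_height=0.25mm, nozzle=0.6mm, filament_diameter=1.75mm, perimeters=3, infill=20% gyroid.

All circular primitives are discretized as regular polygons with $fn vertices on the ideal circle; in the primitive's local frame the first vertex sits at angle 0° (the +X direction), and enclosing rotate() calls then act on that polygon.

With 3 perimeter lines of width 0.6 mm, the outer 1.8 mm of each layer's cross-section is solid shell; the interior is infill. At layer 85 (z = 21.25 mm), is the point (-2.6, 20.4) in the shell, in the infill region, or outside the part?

At z = 21.25 mm: the cylinder does not reach this height (z outside [0, 21]); the cylinder at (0, 16) is absent (z outside [0, 10.5]); the cube at (-3, 3) is present — its section is the full 9×23.5 rectangle; Taking the union: only the 9×23.5 cube at (-3, 3) is present, so the union is just that shape — 1 connected region. Overall, the cross-section is a single solid region. The nearest boundary edge runs (-3.00, 26.50)→(-3.00, 3.00); distance from the point to it = 0.40 mm. The point is inside the cross-section, 0.40 mm from the nearest boundary — within the 1.8 mm shell band (3 × 0.6).

shell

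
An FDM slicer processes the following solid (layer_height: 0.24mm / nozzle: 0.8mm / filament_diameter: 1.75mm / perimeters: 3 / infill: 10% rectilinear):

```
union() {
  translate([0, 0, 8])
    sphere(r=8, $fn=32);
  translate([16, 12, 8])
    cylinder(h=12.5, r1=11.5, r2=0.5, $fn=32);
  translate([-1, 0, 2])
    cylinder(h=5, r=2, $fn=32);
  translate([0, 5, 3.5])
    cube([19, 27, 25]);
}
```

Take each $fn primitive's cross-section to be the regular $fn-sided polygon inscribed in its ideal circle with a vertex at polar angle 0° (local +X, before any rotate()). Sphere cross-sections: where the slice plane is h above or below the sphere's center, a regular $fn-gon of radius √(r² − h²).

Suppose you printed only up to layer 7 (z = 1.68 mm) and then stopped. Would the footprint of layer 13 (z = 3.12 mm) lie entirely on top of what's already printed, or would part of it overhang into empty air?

part overhangs

Compare the two slices. At z = 1.68: the sphere: section is a regular 32-gon, circumradius = √(r²−h²) = √(8²−6.32²) = 4.905 (area = (32/2)·4.905²·sin(360°/32) = 75.09 mm²); the cone at (16, 12) does not reach this height (z outside [8, 20.5]); the cylinder at (-1, 0) is absent (z outside [2, 7]); the cube at (0, 5) is absent (z outside [3.5, 28.5]); Merging all regions: only the r=8 sphere is present, so the union is just that shape — area = 75.09 mm². At z = 3.12: the r=8 sphere contributes a regular 32-gon of circumradius √(8²−4.88²) = 6.339 (area = (32/2)·6.339²·sin(360°/32) = 125.44 mm²); the cone at (16, 12) is not intersected at this z (z outside [8, 20.5]); the r=2 cylinder at (-1, 0) gives a regular 32-gon of circumradius 2 (constant along its height) (area = (32/2)·2.000²·sin(360°/32) = 12.49 mm²); the cube at (0, 5) is not intersected at this z (z outside [3.5, 28.5]); Taking the union: the r=2 cylinder at (-1, 0) lies entirely inside the r=8 sphere, so the union is just the r=8 sphere — area = 125.44 mm². Checking containment: at z = 3.12 the cross-section extends beyond the z = 1.68 cross-section by about 50.34 mm².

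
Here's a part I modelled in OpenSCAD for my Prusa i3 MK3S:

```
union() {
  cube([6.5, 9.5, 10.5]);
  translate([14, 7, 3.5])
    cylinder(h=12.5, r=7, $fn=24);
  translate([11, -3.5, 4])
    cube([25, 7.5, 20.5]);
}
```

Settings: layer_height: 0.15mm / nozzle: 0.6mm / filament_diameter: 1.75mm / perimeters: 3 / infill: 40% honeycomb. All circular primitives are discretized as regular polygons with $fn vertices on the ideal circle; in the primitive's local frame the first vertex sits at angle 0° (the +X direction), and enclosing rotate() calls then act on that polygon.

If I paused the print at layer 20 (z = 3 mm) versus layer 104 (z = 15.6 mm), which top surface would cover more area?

layer 104 (z = 15.6 mm)

Layer 20 (z = 3): the cube (footprint 6.5×9.5) is included at this height (area 61.75 mm²); the cylinder at (14, 7) is not intersected at this z (z outside [3.5, 16]); the cube at (11, -3.5) is absent (z outside [4, 24.5]); Merging all regions: only the 6.5×9.5 cube is present, so the union is just that shape — area = 61.75 mm². So its area = 61.75 mm². Layer 104 (z = 15.6): the cube does not reach this height (z outside [0, 10.5]); the r=7 cylinder at (14, 7) contributes a regular 24-gon of circumradius 7 (area = (24/2)·7.000²·sin(360°/24) = 152.19 mm²); the 25×7.5 cube at (11, -3.5) contributes its full rectangle (area 187.50 mm²); Merging all regions: the regions partially overlap — summed areas 339.69 mm² minus the doubly-counted overlap 29.05 mm² gives 310.64 mm² — area = 310.64 mm². So its area = 310.64 mm². Layer 104 is larger (310.64 vs 61.75 mm²).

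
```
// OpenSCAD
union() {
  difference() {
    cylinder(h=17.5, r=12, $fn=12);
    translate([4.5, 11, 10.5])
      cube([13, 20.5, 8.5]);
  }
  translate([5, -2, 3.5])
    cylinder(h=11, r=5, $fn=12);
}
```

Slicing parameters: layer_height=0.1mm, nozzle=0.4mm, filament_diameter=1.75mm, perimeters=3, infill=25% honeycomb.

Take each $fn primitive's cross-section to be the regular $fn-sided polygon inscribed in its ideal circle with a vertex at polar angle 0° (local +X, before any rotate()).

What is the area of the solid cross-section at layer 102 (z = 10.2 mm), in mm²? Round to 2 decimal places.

At z = 10.2 mm: the r=12 cylinder contributes a regular 12-gon of circumradius 12 (area = (12/2)·12.000²·sin(360°/12) = 432.00 mm²); the cube at (4.5, 11) does not reach this height (z outside [10.5, 19]); After the difference (first − rest): none of the subtracted shapes is present at this height, so the r=12 cylinder is unchanged — area = 432.00 mm²; the r=5 cylinder at (5, -2) contributes a regular 12-gon of circumradius 5 (area = (12/2)·5.000²·sin(360°/12) = 75.00 mm²); Merging all regions: the r=5 cylinder at (5, -2) lies entirely inside the result so far, so the union is just the result so far — area = 432.00 mm². Overall, the cross-section is a single solid region. Net area = 432.00 mm².

432.00 mm²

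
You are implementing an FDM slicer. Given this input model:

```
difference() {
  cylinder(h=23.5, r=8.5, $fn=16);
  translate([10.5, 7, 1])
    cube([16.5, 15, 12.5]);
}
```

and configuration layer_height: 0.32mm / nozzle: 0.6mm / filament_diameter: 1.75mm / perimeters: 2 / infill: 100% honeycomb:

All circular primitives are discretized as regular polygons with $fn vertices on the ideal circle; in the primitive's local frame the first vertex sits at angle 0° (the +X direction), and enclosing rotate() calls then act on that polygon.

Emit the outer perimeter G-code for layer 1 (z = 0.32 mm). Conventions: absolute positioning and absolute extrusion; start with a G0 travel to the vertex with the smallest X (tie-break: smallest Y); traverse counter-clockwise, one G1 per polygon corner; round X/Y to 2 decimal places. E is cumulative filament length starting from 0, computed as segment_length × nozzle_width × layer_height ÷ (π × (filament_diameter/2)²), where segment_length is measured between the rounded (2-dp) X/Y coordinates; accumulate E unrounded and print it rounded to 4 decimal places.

At z = 0.32 mm: the cylinder: section is a regular 16-gon, circumradius r=8.5; the cube at (10.5, 7) is not intersected at this z (z outside [1, 13.5]); Taking the first minus the rest: none of the subtracted shapes is present at this height, so the r=8.5 cylinder is unchanged — 1 connected region. The outline is a single polygon with 16 vertices. Extrusion per mm of travel: 0.6 × 0.32 / (π × 0.875²) = 0.079824. Accumulating E over each segment gives final E = 4.2348.

G0 X-8.50 Y0.00 Z0.32
G1 X-7.85 Y-3.25 E0.2646
G1 X-6.01 Y-6.01 E0.5294
G1 X-3.25 Y-7.85 E0.7941
G1 X0.00 Y-8.50 E1.0587
G1 X3.25 Y-7.85 E1.3233
G1 X6.01 Y-6.01 E1.5881
G1 X7.85 Y-3.25 E1.8528
G1 X8.50 Y0.00 E2.1174
G1 X7.85 Y3.25 E2.3820
G1 X6.01 Y6.01 E2.6468
G1 X3.25 Y7.85 E2.9115
G1 X0.00 Y8.50 E3.1761
G1 X-3.25 Y7.85 E3.4407
G1 X-6.01 Y6.01 E3.7055
G1 X-7.85 Y3.25 E3.9703
G1 X-8.50 Y0.00 E4.2348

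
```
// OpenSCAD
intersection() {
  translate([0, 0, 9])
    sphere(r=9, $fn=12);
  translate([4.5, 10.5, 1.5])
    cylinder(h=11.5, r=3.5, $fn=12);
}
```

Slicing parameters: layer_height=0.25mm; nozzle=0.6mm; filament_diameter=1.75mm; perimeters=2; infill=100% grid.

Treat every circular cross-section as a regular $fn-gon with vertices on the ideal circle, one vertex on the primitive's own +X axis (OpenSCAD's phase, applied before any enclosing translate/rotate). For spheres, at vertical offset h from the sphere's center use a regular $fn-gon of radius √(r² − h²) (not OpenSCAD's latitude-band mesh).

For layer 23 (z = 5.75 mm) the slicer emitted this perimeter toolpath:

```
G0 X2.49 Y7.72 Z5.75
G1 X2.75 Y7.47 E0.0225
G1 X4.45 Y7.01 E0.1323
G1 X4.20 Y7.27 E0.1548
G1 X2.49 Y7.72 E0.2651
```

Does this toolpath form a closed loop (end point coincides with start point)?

yes

Start point (G0): (2.49, 7.72). End point (last G1): the path returns to the start — closed.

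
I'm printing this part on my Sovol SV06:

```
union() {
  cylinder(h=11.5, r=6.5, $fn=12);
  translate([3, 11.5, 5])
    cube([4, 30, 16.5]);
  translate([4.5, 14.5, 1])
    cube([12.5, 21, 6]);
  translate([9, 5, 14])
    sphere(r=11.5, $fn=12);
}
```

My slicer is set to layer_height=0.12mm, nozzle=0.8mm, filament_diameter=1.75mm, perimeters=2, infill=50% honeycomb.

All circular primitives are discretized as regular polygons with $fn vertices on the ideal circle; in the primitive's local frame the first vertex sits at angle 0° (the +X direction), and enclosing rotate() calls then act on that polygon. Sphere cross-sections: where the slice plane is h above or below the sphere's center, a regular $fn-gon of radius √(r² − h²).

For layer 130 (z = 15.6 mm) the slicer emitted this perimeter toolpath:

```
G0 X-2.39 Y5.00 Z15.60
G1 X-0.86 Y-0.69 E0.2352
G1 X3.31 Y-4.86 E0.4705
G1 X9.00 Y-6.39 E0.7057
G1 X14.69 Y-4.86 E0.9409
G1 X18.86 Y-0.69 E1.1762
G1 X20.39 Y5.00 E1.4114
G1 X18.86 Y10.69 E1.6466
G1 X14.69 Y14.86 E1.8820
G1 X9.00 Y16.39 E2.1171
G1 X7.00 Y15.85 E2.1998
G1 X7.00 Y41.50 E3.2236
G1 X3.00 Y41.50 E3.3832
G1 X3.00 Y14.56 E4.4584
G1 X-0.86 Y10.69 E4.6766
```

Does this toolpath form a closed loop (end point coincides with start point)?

Start point (G0): (-2.39, 5.00). End point (last G1): the path does not return to the start — open.

no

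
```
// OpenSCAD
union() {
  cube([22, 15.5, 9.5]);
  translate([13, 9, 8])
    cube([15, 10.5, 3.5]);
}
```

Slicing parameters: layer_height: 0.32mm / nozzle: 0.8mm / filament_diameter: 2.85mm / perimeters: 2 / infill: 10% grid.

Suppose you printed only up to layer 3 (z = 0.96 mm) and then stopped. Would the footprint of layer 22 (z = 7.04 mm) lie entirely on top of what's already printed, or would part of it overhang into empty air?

Compare the two slices. At z = 0.96: the cube (footprint 22×15.5) is included at this height (area 341.00 mm²); the cube at (13, 9) does not reach this height (z outside [8, 11.5]); Merging all regions: only the 22×15.5 cube is present, so the union is just that shape — area = 341.00 mm². At z = 7.04: the 22×15.5 cube contributes its full rectangle (area 341.00 mm²); the cube at (13, 9) is absent (z outside [8, 11.5]); Combining (union): only the 22×15.5 cube is present, so the union is just that shape — area = 341.00 mm². Checking containment: the cross-section at z = 7.04 is a subset of the cross-section at z = 0.96.

entirely on top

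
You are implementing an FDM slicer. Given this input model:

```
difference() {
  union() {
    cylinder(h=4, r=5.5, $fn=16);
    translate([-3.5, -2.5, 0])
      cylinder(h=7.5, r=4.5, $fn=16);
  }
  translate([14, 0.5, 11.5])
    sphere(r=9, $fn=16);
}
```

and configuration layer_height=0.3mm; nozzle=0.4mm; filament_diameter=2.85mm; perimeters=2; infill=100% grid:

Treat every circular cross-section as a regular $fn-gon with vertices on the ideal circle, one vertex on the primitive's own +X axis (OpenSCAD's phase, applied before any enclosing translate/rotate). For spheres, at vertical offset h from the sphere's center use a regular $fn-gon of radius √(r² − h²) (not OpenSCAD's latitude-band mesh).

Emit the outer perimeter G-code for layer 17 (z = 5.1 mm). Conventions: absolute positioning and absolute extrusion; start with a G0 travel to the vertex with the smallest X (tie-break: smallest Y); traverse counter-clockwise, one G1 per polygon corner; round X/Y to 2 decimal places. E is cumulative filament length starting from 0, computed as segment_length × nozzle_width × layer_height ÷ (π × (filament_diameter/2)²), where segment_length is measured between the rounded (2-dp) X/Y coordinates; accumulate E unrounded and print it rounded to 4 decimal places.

At z = 5.1 mm: the cylinder is absent (z outside [0, 4]); the cylinder at (-3.5, -2.5): section is a regular 16-gon, circumradius r=4.5; Merging all regions: only the r=4.5 cylinder at (-3.5, -2.5) is present, so the union is just that shape — 1 connected region; the r=9 sphere at (14, 0.5) slices to a regular 16-gon of circumradius 6.328 (√(r²−h²) with h=6.4 from center); Subtracting the remaining from the first: starting from the result so far, the r=9 sphere at (14, 0.5) misses the remaining region (no effect) — 1 connected region. The outline is a single polygon with 16 vertices. Extrusion per mm of travel: 0.4 × 0.3 / (π × 1.425²) = 0.018811. Accumulating E over each segment gives final E = 0.5285.

G0 X-8.00 Y-2.50 Z5.10
G1 X-7.66 Y-4.22 E0.0330
G1 X-6.68 Y-5.68 E0.0661
G1 X-5.22 Y-6.66 E0.0991
G1 X-3.50 Y-7.00 E0.1321
G1 X-1.78 Y-6.66 E0.1651
G1 X-0.32 Y-5.68 E0.1982
G1 X0.66 Y-4.22 E0.2312
G1 X1.00 Y-2.50 E0.2642
G1 X0.66 Y-0.78 E0.2972
G1 X-0.32 Y0.68 E0.3303
G1 X-1.78 Y1.66 E0.3634
G1 X-3.50 Y2.00 E0.3963
G1 X-5.22 Y1.66 E0.4293
G1 X-6.68 Y0.68 E0.4624
G1 X-7.66 Y-0.78 E0.4955
G1 X-8.00 Y-2.50 E0.5285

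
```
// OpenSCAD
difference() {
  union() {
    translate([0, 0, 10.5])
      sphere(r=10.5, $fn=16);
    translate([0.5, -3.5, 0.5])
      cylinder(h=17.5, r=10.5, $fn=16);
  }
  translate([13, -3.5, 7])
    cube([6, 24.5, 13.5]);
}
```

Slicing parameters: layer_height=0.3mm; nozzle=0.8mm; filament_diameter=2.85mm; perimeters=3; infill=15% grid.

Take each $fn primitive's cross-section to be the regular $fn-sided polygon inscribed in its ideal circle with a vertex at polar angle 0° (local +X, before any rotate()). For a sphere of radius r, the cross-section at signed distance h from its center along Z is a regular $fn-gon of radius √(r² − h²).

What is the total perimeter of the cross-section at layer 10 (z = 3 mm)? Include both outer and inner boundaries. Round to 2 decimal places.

At z = 3 mm: the sphere: section is a regular 16-gon, circumradius = √(r²−h²) = √(10.5²−7.5²) = 7.348 (perimeter = 2·16·7.348·sin(180°/16) = 45.88 mm); the cylinder at (0.5, -3.5): section is a regular 16-gon, circumradius r=10.5 (perimeter = 2·16·10.500·sin(180°/16) = 65.55 mm); Taking the union: the regions partially overlap (shared area 162.84 mm²), so the edge portions inside another operand are dropped and the merged outline is re-measured after clipping — boundary = 65.86 mm; the cube at (13, -3.5) does not reach this height (z outside [7, 20.5]); Taking the first minus the rest: none of the subtracted shapes is present at this height, so the result so far is unchanged — boundary = 65.86 mm. Overall, the cross-section is a single solid region. Total boundary length (outer) = 65.86 mm.

65.86 mm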